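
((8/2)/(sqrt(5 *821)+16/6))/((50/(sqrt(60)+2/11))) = -96 *sqrt(15)/922025 - 96/10142275+36 *sqrt(4105)/10142275+36 *sqrt(2463)/184405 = 0.01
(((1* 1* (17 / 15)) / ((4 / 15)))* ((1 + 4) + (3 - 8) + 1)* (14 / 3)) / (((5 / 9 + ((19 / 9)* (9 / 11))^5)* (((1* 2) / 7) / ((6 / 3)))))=402466449 / 46180292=8.72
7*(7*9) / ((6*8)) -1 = 131 / 16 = 8.19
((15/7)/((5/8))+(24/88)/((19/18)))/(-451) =-5394/659813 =-0.01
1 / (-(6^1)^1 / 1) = -1 / 6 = -0.17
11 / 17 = 0.65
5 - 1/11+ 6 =120/11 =10.91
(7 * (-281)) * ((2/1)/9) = -437.11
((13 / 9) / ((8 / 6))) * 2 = 13 / 6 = 2.17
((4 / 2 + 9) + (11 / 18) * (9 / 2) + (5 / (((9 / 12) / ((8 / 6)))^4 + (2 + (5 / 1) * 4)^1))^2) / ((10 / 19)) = 440056907807761 / 16781811300872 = 26.22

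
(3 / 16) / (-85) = -3 / 1360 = -0.00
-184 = -184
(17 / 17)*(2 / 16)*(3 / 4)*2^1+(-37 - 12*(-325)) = 61811 / 16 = 3863.19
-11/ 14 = -0.79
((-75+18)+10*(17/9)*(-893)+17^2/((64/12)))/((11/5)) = -12146825/1584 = -7668.45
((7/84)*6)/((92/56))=7/23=0.30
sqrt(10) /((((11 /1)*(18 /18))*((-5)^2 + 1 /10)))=10*sqrt(10) /2761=0.01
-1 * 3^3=-27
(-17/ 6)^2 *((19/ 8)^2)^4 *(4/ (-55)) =-4908249718849/ 8304721920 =-591.02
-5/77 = -0.06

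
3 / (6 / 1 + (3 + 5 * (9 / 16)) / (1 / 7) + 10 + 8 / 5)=240 / 4663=0.05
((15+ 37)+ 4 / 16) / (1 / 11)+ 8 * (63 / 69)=53549 / 92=582.05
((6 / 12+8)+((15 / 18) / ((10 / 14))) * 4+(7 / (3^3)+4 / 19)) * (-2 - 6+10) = 13991 / 513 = 27.27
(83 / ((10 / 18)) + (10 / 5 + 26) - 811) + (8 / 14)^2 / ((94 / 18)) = -7295184 / 11515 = -633.54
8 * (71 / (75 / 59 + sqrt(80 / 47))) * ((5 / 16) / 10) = -2953245 / 11284 + 247151 * sqrt(235) / 14105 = 6.89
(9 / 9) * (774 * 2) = 1548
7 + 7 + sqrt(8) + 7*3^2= 2*sqrt(2) + 77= 79.83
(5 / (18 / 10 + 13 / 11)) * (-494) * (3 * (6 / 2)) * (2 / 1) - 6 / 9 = -14911.03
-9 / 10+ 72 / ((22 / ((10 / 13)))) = 2313 / 1430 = 1.62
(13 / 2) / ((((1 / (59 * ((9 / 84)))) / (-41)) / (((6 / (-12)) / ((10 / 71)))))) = 6698211 / 1120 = 5980.55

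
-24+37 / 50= -1163 / 50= -23.26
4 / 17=0.24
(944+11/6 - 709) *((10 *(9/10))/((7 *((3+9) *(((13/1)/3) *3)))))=203/104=1.95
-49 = -49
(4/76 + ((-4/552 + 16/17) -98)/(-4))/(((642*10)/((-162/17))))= -39024063/1081068080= -0.04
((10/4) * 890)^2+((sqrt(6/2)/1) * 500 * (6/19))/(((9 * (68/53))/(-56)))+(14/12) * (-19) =29703617/6 - 742000 * sqrt(3)/969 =4949276.54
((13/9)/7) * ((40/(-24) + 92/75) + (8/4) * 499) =36023/175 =205.85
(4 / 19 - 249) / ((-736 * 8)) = 4727 / 111872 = 0.04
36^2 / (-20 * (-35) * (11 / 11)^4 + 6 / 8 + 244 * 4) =5184 / 6707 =0.77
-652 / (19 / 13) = -446.11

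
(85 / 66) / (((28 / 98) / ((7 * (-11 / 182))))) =-595 / 312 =-1.91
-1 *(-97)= 97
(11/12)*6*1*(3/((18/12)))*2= 22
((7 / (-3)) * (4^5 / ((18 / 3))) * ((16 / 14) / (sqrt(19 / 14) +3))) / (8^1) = -13.66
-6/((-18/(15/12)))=5/12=0.42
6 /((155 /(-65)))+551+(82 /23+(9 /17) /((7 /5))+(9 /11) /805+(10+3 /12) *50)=61733891 /57970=1064.93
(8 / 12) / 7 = 2 / 21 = 0.10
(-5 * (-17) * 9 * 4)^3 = 28652616000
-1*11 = -11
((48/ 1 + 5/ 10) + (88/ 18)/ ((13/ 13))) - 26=27.39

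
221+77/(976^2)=210519373/952576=221.00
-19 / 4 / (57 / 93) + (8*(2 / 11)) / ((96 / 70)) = -6.69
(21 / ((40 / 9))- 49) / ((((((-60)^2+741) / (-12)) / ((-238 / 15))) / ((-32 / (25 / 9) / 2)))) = 10115952 / 904375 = 11.19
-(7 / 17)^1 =-7 / 17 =-0.41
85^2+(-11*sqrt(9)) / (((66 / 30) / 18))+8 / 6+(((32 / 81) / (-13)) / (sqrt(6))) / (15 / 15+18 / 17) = 20869 / 3-272*sqrt(6) / 110565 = 6956.33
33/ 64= 0.52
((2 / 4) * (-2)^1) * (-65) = 65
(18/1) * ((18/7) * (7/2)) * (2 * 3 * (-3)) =-2916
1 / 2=0.50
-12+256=244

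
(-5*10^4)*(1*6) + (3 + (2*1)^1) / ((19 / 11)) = -5699945 / 19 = -299997.11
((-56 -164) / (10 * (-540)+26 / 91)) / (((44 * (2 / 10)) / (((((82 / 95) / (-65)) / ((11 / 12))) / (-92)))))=861 / 1181017409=0.00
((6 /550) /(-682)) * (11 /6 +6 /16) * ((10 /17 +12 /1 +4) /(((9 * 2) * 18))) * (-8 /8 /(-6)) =-2491 /8264203200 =-0.00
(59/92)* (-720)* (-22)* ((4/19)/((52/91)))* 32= 52335360/437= 119760.55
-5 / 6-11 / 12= -7 / 4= -1.75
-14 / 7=-2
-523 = -523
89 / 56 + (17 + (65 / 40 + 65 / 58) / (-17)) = 254377 / 13804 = 18.43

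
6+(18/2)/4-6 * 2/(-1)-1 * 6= 57/4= 14.25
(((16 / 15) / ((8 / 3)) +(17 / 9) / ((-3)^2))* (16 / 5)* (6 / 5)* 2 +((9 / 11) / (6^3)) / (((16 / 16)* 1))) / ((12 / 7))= 9745603 / 3564000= 2.73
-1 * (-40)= 40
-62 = -62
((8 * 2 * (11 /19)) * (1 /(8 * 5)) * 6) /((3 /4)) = 176 /95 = 1.85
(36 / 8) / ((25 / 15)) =2.70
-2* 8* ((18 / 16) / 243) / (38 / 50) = -50 / 513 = -0.10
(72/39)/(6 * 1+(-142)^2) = 12/131105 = 0.00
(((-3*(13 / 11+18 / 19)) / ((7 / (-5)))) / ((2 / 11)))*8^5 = 109363200 / 133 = 822279.70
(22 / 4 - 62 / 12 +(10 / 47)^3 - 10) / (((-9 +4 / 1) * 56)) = 3007867 / 87211320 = 0.03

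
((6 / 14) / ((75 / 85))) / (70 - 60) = 17 / 350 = 0.05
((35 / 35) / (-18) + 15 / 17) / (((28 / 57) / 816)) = 9614 / 7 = 1373.43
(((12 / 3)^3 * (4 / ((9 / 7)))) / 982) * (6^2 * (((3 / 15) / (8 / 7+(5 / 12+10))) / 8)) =37632 / 2383805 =0.02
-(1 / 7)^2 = -0.02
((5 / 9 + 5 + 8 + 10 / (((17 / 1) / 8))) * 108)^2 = 3889712.06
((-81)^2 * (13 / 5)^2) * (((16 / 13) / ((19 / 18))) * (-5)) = -24564384 / 95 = -258572.46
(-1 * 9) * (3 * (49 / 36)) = -147 / 4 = -36.75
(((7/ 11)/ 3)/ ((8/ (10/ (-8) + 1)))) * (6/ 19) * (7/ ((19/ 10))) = -245/ 31768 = -0.01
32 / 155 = 0.21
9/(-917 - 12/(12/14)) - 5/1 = -4664/931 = -5.01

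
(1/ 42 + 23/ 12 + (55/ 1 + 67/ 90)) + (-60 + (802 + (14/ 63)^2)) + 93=10123607/ 11340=892.73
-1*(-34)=34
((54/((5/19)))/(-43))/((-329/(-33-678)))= -729486/70735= -10.31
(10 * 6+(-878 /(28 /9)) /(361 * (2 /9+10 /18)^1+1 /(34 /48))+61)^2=5261173467398809 /365359802500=14399.98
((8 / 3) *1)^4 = 4096 / 81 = 50.57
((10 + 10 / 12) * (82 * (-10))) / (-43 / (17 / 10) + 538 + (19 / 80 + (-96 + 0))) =-21.31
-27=-27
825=825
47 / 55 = 0.85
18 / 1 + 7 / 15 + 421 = 6592 / 15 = 439.47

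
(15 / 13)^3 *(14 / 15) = 3150 / 2197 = 1.43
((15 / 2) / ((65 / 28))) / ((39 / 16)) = 224 / 169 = 1.33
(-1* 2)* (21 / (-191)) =42 / 191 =0.22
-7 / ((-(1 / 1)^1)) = 7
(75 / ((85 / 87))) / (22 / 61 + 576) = 79605 / 597686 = 0.13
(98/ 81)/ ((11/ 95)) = 10.45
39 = 39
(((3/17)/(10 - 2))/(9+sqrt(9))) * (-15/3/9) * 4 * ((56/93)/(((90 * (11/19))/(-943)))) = 125419/2817342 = 0.04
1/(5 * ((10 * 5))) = 1/250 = 0.00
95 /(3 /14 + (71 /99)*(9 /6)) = 21945 /298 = 73.64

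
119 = 119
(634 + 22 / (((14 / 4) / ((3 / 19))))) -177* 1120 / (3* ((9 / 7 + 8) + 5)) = -2653754 / 665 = -3990.61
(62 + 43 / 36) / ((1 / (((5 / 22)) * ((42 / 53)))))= 79625 / 6996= 11.38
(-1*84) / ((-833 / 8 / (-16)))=-1536 / 119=-12.91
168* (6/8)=126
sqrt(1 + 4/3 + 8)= sqrt(93)/3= 3.21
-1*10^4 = -10000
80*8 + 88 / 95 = 60888 / 95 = 640.93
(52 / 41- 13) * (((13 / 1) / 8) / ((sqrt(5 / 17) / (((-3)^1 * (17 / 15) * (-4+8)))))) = 106301 * sqrt(85) / 2050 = 478.07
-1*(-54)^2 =-2916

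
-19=-19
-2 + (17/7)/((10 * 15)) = -2083/1050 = -1.98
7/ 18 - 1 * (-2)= 43/ 18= 2.39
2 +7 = 9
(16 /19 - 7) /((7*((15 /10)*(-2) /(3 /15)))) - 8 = -5281 /665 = -7.94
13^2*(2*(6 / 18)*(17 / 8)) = 2873 / 12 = 239.42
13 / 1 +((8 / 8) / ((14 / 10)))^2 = 662 / 49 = 13.51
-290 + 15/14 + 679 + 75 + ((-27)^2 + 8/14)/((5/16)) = 27997/10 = 2799.70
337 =337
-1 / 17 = -0.06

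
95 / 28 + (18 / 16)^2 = 2087 / 448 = 4.66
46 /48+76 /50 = 2.48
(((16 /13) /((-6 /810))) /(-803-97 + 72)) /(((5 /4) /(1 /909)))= 16 /90597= 0.00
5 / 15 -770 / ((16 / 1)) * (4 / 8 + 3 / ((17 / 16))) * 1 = -130243 / 816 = -159.61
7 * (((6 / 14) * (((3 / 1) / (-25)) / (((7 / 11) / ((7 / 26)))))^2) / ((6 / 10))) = 1089 / 84500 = 0.01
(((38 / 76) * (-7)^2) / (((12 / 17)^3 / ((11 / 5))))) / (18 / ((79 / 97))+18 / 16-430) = -19018223 / 50481360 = -0.38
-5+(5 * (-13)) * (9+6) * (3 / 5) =-590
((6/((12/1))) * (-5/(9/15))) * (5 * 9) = -187.50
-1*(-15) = 15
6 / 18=1 / 3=0.33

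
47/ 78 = 0.60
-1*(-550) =550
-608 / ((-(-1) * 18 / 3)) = -304 / 3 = -101.33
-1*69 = -69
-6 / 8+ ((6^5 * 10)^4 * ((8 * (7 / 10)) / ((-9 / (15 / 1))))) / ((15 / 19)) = -432239175580778496000.75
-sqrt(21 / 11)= -sqrt(231) / 11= -1.38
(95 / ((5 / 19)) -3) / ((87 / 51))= 6086 / 29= 209.86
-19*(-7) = 133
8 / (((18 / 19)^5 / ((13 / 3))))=45.43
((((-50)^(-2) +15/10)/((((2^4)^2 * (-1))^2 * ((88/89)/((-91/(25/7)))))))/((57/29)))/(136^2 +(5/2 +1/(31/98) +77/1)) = -17379749387/1075724107776000000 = -0.00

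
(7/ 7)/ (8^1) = 1/ 8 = 0.12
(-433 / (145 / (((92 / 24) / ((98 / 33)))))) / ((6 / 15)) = -109549 / 11368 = -9.64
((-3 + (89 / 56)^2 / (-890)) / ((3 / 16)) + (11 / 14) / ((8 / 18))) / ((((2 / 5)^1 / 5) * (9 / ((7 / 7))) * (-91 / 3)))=209435 / 321048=0.65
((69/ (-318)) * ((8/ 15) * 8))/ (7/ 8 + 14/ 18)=-17664/ 31535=-0.56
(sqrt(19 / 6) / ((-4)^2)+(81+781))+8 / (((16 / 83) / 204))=sqrt(114) / 96+9328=9328.11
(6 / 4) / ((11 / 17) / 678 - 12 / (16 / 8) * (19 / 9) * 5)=-5763 / 243323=-0.02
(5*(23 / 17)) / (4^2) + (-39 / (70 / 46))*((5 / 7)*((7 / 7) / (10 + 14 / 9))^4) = 0.42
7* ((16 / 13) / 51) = 112 / 663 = 0.17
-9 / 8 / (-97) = 9 / 776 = 0.01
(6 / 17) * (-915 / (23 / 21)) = -115290 / 391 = -294.86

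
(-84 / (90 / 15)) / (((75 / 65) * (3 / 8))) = -32.36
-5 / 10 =-1 / 2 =-0.50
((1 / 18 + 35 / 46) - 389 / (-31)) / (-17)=-85762 / 109089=-0.79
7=7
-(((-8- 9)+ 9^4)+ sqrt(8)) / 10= -3272 / 5- sqrt(2) / 5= -654.68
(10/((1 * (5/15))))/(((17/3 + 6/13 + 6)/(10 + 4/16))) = 23985/946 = 25.35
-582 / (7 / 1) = -582 / 7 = -83.14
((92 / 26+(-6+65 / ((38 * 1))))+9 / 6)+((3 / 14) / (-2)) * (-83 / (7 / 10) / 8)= 452555 / 193648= 2.34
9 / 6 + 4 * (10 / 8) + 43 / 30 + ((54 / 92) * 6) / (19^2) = 989272 / 124545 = 7.94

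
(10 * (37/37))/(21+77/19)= 95/238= 0.40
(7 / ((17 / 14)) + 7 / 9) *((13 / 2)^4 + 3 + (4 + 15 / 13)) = 28720153 / 2448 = 11732.09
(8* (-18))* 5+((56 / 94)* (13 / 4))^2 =-1582199 / 2209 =-716.25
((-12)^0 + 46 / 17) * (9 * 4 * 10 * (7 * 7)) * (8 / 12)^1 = 740880 / 17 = 43581.18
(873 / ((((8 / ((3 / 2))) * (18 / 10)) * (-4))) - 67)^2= 32982049 / 4096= 8052.26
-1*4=-4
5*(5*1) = 25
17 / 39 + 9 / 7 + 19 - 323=-302.28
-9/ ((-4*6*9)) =0.04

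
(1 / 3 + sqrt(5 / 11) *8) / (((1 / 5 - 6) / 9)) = -8.89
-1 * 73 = -73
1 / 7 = 0.14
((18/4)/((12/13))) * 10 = 195/4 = 48.75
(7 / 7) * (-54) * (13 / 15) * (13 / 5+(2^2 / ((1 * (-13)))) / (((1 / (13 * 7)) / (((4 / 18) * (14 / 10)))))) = 286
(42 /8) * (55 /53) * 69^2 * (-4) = -5498955 /53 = -103753.87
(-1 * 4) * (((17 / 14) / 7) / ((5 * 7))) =-34 / 1715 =-0.02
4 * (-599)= -2396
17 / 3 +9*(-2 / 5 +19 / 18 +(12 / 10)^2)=3679 / 150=24.53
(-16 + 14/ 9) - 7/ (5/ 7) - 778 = -36101/ 45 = -802.24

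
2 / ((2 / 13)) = 13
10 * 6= 60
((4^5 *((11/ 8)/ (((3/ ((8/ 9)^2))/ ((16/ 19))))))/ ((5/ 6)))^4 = 19719501490.55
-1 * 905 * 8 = -7240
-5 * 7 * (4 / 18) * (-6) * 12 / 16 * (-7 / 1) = -245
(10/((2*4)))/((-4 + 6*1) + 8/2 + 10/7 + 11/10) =175/1194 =0.15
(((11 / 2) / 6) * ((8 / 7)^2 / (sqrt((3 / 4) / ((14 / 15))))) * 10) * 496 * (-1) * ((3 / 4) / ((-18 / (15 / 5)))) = 43648 * sqrt(70) / 441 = 828.08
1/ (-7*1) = -0.14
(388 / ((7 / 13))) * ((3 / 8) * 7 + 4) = 66833 / 14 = 4773.79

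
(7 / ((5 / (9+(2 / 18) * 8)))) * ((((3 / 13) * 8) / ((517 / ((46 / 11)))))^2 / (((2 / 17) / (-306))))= -219444164352 / 27328963805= -8.03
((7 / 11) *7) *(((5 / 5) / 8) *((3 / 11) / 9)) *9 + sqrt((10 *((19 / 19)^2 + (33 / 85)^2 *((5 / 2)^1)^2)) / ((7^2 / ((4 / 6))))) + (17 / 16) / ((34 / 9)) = 1677 / 3872 + 5 *sqrt(1347) / 357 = 0.95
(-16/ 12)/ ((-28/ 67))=67/ 21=3.19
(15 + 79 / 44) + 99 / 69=18449 / 1012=18.23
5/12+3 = 41/12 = 3.42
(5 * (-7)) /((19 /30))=-1050 /19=-55.26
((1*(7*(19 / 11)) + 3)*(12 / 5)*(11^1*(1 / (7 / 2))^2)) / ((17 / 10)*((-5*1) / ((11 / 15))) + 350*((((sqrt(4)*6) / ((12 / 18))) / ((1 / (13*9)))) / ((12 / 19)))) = 0.00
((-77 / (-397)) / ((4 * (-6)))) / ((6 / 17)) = -1309 / 57168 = -0.02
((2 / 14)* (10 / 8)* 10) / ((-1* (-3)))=25 / 42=0.60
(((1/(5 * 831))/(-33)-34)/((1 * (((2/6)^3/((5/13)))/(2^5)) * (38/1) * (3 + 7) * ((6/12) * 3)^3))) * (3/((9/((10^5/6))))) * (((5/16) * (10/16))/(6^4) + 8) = -3866848302199375/9875735298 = -391550.42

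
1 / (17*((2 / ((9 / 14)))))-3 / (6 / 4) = -1.98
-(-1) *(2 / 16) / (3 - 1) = 1 / 16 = 0.06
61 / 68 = 0.90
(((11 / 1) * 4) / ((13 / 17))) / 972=187 / 3159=0.06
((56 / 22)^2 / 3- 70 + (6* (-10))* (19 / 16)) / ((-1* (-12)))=-201959 / 17424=-11.59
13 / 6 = 2.17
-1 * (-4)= 4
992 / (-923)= -992 / 923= -1.07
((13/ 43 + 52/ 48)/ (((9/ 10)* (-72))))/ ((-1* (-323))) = -3575/ 54000432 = -0.00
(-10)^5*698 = -69800000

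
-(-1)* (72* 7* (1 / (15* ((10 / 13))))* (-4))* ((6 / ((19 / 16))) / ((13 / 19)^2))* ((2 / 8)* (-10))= 306432 / 65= 4714.34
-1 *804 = -804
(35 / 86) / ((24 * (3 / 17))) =595 / 6192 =0.10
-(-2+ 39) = -37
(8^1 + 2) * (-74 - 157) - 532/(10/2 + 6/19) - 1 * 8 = -244226/101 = -2418.08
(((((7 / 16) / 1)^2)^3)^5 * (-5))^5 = -18178415418201072391976637510599034890374561405372939164461147523773927684482365611145592837169408618333836292567878523425597653125 / 4149515568880992958512407863691161151012446232242436899995657329690652811412908146399707048947103794288197886611300789182395151075411775307886874834113963687061181803401509523685376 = -0.00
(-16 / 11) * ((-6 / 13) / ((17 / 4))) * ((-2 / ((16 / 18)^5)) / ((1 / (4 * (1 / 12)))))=-59049 / 311168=-0.19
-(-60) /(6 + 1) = 60 /7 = 8.57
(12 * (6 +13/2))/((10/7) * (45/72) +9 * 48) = 4200/12121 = 0.35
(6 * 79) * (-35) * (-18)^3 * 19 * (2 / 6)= 612768240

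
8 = 8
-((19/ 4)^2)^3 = -47045881/ 4096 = -11485.81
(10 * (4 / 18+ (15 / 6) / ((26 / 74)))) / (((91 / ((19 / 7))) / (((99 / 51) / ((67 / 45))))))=1583175 / 554827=2.85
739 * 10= 7390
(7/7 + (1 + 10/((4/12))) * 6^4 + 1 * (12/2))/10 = 40183/10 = 4018.30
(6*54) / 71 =324 / 71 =4.56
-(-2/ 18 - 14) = 127/ 9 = 14.11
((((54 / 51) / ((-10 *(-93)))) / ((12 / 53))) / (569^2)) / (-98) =-53 / 334419212120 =-0.00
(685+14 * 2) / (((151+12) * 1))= 4.37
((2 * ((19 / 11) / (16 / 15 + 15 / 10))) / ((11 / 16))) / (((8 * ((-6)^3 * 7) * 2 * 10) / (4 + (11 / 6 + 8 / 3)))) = -323 / 4695768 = -0.00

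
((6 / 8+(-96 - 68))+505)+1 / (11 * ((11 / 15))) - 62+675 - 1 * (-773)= 1727.87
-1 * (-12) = 12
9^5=59049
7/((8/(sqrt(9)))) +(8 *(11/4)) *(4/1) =90.62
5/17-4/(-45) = 293/765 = 0.38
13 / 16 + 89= 1437 / 16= 89.81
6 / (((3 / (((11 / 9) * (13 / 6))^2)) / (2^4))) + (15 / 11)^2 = 19958657 / 88209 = 226.27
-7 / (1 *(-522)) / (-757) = -0.00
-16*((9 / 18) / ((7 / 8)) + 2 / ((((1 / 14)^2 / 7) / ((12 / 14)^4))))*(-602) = 14271872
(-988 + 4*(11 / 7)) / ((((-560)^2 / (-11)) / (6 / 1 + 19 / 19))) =9449 / 39200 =0.24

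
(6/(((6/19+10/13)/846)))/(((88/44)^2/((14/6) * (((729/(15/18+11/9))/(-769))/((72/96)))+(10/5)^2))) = 5719394421/1906351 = 3000.18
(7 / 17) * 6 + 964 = 16430 / 17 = 966.47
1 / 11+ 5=56 / 11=5.09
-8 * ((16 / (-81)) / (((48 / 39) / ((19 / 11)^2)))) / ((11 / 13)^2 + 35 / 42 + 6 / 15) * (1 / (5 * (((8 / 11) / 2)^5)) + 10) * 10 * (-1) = -841699381835 / 1033208352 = -814.65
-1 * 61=-61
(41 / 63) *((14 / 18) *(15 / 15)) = 41 / 81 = 0.51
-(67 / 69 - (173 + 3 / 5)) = 59557 / 345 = 172.63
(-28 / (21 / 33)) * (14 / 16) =-77 / 2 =-38.50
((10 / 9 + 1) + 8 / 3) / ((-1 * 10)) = -43 / 90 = -0.48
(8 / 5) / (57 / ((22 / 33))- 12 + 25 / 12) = 96 / 4535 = 0.02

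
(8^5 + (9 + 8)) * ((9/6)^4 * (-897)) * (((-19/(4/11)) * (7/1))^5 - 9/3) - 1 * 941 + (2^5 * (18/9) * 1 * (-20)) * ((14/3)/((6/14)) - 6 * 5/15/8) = 143686772581826023873939439/147456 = 974438290621107475273.57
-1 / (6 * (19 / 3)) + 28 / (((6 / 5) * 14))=187 / 114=1.64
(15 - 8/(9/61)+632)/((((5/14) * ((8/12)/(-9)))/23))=-515361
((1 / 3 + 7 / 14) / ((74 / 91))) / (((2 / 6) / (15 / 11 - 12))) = -53235 / 1628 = -32.70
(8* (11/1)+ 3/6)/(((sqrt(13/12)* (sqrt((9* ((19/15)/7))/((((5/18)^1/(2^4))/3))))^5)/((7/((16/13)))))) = 63240625* sqrt(10374)/17695466717184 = 0.00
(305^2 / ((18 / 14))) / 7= 93025 / 9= 10336.11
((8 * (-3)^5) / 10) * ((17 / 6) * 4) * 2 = -22032 / 5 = -4406.40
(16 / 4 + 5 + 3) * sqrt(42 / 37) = 12 * sqrt(1554) / 37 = 12.79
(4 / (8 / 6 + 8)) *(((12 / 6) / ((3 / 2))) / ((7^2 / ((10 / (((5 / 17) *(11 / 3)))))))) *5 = 2040 / 3773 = 0.54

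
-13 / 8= -1.62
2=2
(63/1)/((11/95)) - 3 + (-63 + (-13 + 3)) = 5149/11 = 468.09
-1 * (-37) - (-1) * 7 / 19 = 710 / 19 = 37.37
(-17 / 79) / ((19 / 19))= -17 / 79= -0.22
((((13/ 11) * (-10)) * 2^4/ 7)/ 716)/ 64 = -65/ 110264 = -0.00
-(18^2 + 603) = -927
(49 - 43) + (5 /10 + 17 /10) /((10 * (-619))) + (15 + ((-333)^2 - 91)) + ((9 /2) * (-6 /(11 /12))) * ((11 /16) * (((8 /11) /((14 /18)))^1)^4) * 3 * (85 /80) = 120515902143763799 /1087986618950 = 110769.65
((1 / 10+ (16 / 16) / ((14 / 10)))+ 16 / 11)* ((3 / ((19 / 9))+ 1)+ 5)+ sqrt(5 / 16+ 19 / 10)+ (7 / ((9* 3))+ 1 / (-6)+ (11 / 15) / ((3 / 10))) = 20.86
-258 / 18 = -43 / 3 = -14.33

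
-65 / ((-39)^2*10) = -1 / 234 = -0.00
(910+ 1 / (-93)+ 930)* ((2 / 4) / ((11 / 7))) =1197833 / 2046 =585.45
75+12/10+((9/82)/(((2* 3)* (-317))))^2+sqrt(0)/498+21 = 1313537542029/13513760720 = 97.20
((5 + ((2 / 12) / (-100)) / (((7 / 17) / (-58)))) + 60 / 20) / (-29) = -17293 / 60900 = -0.28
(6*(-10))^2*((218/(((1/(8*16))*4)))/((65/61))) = 306385920/13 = 23568147.69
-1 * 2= -2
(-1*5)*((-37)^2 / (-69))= 6845 / 69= 99.20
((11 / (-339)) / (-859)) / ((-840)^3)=-0.00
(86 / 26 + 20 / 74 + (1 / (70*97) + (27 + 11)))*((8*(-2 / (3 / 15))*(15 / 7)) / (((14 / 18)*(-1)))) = 146657186280 / 16003351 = 9164.15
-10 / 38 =-5 / 19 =-0.26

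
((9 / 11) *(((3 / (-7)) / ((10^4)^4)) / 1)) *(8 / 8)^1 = -0.00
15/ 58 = 0.26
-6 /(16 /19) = -7.12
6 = 6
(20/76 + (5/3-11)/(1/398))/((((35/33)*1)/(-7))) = 2328931/95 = 24515.06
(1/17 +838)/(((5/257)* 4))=3661479/340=10769.06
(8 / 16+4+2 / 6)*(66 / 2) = 319 / 2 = 159.50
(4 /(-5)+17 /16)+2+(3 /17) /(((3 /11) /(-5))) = -1323 /1360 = -0.97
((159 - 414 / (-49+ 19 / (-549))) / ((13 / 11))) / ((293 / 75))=371874195 / 10253828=36.27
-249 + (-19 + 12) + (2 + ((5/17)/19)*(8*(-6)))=-82282/323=-254.74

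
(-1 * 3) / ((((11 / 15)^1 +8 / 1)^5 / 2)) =-4556250 / 38579489651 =-0.00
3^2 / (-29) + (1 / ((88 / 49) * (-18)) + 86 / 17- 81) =-59569885 / 780912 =-76.28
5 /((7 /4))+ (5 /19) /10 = 767 /266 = 2.88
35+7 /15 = 532 /15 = 35.47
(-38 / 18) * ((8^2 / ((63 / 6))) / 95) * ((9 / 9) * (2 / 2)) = -128 / 945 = -0.14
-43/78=-0.55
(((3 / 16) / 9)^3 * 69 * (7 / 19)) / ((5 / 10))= 161 / 350208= 0.00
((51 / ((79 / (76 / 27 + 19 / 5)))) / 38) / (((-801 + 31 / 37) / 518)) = -7656817 / 105249330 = -0.07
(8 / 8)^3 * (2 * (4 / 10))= 4 / 5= 0.80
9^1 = 9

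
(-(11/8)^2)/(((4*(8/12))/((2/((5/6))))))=-1089/640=-1.70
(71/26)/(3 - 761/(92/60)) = -1633/294996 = -0.01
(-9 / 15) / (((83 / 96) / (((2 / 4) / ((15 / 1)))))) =-48 / 2075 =-0.02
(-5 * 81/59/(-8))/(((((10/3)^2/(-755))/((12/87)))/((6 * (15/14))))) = -51.70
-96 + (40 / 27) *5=-2392 / 27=-88.59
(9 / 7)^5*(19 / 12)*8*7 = 747954 / 2401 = 311.52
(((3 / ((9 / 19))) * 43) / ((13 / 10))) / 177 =1.18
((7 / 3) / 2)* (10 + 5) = 35 / 2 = 17.50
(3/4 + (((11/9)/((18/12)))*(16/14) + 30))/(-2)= -23951/1512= -15.84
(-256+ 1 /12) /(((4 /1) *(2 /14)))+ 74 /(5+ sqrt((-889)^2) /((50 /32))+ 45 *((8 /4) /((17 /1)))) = -587854039 /1312976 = -447.73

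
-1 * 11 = -11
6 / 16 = 3 / 8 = 0.38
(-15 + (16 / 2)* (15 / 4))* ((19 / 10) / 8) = 57 / 16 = 3.56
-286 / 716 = -143 / 358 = -0.40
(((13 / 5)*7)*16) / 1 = 1456 / 5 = 291.20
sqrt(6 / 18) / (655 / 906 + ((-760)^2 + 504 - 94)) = 302* sqrt(3) / 523677715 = 0.00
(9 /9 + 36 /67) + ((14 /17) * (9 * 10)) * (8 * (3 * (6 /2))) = 6079991 /1139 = 5338.01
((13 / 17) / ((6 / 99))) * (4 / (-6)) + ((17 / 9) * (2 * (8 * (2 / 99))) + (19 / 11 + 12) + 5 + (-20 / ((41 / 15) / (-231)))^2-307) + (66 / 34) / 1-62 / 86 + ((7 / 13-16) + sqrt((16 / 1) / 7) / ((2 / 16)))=32 * sqrt(7) / 7 + 40659096845418587 / 14233317813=2856626.23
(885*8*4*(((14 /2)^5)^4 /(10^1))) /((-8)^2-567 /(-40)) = 153201151291415041920 /53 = 2890587760215378149.43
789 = 789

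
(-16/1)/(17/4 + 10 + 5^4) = -64/2557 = -0.03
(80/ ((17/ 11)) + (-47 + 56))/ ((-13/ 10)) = -10330/ 221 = -46.74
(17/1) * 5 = 85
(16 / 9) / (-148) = -4 / 333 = -0.01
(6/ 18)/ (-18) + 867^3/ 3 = 11730858533/ 54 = 217238120.98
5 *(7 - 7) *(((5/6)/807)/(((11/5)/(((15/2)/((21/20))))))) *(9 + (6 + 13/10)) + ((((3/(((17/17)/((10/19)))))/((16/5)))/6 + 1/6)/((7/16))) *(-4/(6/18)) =-908/133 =-6.83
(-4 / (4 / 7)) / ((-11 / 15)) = 105 / 11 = 9.55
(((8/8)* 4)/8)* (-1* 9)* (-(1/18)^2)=0.01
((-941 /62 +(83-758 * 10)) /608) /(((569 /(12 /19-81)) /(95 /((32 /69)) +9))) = 4866795557055 /13041006592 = 373.19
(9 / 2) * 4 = 18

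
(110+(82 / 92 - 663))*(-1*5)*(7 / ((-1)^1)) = -888895 / 46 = -19323.80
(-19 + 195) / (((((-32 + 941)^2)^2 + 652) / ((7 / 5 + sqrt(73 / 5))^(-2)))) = 113850 / 4260982159956733 - 3850 * sqrt(365) / 4260982159956733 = 0.00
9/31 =0.29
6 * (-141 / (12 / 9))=-1269 / 2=-634.50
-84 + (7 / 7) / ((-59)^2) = -292403 / 3481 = -84.00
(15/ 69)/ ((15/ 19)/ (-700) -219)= -13300/ 13398489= -0.00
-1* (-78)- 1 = 77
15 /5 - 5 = -2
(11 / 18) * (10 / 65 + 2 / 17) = 0.17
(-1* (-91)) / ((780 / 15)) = 7 / 4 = 1.75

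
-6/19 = -0.32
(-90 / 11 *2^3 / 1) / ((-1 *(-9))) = -80 / 11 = -7.27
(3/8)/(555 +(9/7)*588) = 0.00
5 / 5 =1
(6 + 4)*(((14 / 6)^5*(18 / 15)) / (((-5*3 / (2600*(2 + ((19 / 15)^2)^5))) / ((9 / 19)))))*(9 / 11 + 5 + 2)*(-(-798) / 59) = -61319956512962163755648 / 673642986328125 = -91027380.61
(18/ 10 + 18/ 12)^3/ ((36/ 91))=363363/ 4000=90.84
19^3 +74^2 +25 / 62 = 764795 / 62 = 12335.40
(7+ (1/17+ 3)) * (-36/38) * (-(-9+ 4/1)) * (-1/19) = 810/323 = 2.51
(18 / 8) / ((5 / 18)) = 8.10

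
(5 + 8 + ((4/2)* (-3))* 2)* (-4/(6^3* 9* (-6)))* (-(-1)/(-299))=-1/871884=-0.00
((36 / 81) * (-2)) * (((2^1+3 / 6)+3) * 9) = -44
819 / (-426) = -273 / 142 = -1.92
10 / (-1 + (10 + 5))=5 / 7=0.71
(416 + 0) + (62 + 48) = 526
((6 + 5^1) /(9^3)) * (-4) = -44 /729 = -0.06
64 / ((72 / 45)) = 40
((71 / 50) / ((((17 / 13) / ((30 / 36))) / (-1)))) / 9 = -923 / 9180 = -0.10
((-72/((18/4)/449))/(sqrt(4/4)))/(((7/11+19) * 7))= -9878/189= -52.26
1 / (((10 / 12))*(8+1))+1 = 1.13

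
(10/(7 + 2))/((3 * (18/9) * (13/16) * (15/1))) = 16/1053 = 0.02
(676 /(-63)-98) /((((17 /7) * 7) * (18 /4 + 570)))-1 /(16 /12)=-3746537 /4922316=-0.76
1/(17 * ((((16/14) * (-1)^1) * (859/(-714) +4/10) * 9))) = 245/34404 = 0.01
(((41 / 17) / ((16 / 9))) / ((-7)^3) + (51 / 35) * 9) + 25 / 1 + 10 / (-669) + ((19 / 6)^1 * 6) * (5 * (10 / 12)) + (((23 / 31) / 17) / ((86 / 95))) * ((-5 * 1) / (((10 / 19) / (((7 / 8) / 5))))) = 97494434518343 / 831992269920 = 117.18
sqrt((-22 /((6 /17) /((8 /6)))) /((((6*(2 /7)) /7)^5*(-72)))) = 16807*sqrt(1122) /15552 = 36.20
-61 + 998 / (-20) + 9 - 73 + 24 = -1509 / 10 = -150.90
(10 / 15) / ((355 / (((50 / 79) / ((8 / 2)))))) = 5 / 16827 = 0.00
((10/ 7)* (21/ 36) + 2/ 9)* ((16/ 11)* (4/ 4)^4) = 152/ 99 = 1.54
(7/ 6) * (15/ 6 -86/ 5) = -343/ 20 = -17.15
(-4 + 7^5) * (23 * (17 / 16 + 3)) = 25120485 / 16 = 1570030.31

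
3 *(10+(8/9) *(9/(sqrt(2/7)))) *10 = 300+120 *sqrt(14) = 749.00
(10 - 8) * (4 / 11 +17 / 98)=579 / 539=1.07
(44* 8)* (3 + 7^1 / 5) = 7744 / 5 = 1548.80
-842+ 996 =154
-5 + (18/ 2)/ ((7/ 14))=13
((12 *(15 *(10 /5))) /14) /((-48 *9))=-5 /84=-0.06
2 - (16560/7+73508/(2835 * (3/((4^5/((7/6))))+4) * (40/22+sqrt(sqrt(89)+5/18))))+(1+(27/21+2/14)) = -16529/7 - 150544384/(23244165 * (20/11+sqrt(5/18+sqrt(89)))) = -2362.60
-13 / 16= -0.81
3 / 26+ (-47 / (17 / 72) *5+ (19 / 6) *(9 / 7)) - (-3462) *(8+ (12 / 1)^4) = 111097397973 / 1547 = 71814736.89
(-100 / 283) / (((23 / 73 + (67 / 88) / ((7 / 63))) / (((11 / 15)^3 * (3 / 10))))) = -17100688 / 2931788025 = -0.01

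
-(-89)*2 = 178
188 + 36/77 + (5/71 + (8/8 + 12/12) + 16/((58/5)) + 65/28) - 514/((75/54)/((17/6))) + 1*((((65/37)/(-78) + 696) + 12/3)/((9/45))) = 4655739413837/1759827300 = 2645.57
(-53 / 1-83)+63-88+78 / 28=-2215 / 14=-158.21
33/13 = 2.54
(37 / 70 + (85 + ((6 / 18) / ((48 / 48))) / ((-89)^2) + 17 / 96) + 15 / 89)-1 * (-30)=3083941811 / 26614560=115.87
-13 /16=-0.81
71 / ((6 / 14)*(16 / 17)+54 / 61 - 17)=-515389 / 114049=-4.52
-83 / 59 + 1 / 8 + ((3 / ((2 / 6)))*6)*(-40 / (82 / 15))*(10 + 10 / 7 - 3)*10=-4511549635 / 135464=-33304.42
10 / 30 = 1 / 3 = 0.33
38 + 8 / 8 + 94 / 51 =2083 / 51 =40.84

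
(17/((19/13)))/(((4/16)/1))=884/19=46.53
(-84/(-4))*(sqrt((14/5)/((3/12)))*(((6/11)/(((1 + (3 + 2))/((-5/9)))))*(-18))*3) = 252*sqrt(70)/11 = 191.67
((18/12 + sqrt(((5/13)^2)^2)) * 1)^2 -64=-7001367/114244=-61.28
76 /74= 38 /37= 1.03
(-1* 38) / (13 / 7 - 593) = 133 / 2069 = 0.06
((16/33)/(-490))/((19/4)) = -32/153615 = -0.00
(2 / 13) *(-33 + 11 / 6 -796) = -4963 / 39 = -127.26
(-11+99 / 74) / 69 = -715 / 5106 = -0.14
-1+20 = 19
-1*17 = -17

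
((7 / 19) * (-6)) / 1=-42 / 19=-2.21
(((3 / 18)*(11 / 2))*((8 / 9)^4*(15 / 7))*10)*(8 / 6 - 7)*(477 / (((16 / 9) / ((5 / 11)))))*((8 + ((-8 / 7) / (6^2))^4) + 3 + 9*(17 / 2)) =-19870785236056000 / 26795786661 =-741563.79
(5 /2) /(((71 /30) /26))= 1950 /71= 27.46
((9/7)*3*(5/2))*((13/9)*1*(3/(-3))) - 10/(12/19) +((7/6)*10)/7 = -590/21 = -28.10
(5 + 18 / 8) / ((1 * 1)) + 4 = 45 / 4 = 11.25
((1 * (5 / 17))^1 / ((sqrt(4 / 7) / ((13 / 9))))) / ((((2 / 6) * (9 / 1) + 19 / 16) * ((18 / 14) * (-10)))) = -364 * sqrt(7) / 92259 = -0.01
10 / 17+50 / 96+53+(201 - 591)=-335.89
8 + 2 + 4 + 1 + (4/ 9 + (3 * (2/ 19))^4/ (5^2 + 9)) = 307954355/ 19939113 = 15.44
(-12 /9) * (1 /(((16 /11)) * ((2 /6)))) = -11 /4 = -2.75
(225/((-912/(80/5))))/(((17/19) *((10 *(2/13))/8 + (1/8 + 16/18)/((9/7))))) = -4.50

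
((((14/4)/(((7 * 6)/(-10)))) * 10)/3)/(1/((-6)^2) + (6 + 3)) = -4/13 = -0.31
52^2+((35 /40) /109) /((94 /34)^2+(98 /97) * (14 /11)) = 6492472703309 /2401061592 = 2704.00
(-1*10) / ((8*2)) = -5 / 8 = -0.62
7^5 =16807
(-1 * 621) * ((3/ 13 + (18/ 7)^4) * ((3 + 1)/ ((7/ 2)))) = -6815554488/ 218491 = -31193.75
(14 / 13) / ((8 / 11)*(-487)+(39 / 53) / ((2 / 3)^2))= -32648 / 10687183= -0.00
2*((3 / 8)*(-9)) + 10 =13 / 4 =3.25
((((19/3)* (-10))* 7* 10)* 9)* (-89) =3551100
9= 9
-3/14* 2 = -3/7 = -0.43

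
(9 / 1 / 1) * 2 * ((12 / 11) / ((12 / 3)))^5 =4374 / 161051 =0.03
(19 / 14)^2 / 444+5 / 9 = 146123 / 261072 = 0.56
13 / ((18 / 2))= 13 / 9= 1.44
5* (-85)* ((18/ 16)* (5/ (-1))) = 19125/ 8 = 2390.62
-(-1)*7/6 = 7/6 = 1.17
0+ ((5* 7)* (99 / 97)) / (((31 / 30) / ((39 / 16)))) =2027025 / 24056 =84.26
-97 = -97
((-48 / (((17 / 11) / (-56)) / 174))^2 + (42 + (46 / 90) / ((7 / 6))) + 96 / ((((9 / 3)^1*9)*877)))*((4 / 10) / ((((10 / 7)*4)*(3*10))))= 914034431877113063 / 4277019375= 213708274.79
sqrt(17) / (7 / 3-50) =-3* sqrt(17) / 143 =-0.09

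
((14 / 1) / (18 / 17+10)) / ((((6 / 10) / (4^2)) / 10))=47600 / 141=337.59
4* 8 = 32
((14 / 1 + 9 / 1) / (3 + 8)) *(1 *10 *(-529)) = -121670 / 11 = -11060.91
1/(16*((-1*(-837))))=1/13392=0.00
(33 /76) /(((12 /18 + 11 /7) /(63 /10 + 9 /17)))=804573 /607240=1.32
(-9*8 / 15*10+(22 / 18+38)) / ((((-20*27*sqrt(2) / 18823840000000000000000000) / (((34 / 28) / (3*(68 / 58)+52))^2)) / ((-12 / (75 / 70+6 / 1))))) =-526871900240000000000000000*sqrt(2) / 4242051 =-175648380218128530800.85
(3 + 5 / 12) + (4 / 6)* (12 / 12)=49 / 12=4.08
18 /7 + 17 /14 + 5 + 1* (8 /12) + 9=775 /42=18.45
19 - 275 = -256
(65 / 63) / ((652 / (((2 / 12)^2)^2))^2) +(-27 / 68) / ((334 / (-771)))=117050668721561303 / 127705951289806848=0.92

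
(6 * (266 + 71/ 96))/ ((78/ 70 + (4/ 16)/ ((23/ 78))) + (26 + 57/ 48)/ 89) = 1834613515/ 2599383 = 705.79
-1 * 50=-50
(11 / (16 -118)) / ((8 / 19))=-0.26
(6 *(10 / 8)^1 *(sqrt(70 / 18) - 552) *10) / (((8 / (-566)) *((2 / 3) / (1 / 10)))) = 878715 / 2 - 4245 *sqrt(35) / 16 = 437787.89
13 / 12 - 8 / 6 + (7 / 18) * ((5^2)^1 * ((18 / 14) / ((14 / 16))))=393 / 28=14.04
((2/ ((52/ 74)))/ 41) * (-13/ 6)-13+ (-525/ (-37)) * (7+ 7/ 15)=844625/ 9102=92.80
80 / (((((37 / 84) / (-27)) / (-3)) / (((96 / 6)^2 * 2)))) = 278691840 / 37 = 7532211.89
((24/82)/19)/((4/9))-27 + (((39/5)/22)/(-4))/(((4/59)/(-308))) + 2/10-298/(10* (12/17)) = 31193621/93480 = 333.69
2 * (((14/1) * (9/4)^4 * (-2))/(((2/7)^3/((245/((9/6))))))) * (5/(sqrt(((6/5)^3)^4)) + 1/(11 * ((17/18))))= -27263713961505/1531904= -17797273.17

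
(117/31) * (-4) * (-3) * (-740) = -1038960/31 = -33514.84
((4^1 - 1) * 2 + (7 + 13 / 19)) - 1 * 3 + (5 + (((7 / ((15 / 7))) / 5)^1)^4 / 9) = 84969687469 / 5410546875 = 15.70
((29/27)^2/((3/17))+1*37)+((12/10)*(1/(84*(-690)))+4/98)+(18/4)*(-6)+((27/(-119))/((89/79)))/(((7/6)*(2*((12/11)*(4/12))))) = 1523429264059/93229130925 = 16.34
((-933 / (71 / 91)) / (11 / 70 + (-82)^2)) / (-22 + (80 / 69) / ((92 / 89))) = 40307155 / 4732081911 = 0.01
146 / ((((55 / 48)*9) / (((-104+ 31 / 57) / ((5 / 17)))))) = -234181664 / 47025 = -4979.94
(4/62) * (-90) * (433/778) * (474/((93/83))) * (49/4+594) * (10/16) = -517993.57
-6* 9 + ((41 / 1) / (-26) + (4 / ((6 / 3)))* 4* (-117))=-25781 / 26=-991.58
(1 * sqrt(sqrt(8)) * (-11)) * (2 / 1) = -22 * 2^(3 / 4) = -37.00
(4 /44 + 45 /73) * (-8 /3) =-4544 /2409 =-1.89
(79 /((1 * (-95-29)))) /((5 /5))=-79 /124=-0.64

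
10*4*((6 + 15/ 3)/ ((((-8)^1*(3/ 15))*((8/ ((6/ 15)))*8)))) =-1.72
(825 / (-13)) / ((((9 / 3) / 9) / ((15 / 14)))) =-37125 / 182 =-203.98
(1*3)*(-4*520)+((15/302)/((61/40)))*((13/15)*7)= -57474820/9211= -6239.80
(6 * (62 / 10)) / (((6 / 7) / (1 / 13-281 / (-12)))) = 159061 / 156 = 1019.62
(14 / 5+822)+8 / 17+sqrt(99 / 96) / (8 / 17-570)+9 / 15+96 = 78359 / 85-17*sqrt(66) / 77456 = 921.87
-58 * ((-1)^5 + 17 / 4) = -377 / 2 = -188.50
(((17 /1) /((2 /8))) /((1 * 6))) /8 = 17 /12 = 1.42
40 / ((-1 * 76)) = -10 / 19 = -0.53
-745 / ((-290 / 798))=59451 / 29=2050.03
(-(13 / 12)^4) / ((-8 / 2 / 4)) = 28561 / 20736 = 1.38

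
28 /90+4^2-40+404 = 17114 /45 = 380.31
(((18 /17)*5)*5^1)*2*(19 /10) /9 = 190 /17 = 11.18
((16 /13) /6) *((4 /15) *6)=64 /195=0.33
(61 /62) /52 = 61 /3224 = 0.02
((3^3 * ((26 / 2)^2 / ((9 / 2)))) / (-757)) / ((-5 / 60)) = 12168 / 757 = 16.07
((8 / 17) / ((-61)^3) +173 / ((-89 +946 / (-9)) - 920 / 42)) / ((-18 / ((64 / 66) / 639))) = 672893271920 / 9966024442111419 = 0.00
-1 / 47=-0.02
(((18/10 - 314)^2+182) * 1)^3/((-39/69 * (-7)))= 47805489827038706679/203125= 235350103763882.86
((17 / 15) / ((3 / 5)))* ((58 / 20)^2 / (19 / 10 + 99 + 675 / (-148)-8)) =528989 / 2941695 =0.18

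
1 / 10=0.10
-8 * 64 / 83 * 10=-61.69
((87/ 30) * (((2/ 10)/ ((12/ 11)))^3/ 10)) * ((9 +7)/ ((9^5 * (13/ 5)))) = 38599/ 207261990000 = 0.00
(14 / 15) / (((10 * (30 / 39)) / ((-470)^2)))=402038 / 15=26802.53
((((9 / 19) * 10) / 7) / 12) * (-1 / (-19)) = 15 / 5054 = 0.00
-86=-86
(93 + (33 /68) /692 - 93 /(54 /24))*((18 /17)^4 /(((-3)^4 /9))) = 7.22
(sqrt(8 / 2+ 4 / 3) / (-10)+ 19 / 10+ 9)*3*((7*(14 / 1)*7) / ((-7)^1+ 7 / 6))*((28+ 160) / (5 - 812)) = 6024648 / 6725 - 73696*sqrt(3) / 6725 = 876.88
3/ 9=1/ 3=0.33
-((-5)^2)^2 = -625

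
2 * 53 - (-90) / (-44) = 2287 / 22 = 103.95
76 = 76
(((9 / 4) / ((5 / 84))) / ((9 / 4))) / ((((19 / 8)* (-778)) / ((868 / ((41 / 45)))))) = -8.66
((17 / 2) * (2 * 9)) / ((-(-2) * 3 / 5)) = 127.50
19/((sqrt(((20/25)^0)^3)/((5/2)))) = 47.50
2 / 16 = 1 / 8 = 0.12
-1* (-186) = 186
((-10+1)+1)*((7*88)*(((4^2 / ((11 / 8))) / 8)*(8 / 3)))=-57344 / 3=-19114.67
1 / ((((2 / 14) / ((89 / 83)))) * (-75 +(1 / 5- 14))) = -3115 / 36852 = -0.08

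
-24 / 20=-6 / 5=-1.20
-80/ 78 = -40/ 39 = -1.03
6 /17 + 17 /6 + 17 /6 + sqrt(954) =307 /51 + 3*sqrt(106) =36.91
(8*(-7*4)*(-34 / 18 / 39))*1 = 3808 / 351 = 10.85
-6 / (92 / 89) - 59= -2981 / 46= -64.80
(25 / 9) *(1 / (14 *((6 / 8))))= 50 / 189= 0.26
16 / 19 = 0.84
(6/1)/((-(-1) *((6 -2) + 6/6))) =6/5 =1.20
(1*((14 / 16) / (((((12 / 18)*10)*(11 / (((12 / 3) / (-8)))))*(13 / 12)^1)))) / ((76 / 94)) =-2961 / 434720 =-0.01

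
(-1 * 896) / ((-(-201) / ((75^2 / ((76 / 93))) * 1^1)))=-39060000 / 1273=-30683.42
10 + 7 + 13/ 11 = 200/ 11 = 18.18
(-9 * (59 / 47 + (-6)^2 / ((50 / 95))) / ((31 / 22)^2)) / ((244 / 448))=-7985976768 / 13775935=-579.70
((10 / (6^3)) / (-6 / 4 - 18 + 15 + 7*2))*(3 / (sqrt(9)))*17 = 85 / 1026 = 0.08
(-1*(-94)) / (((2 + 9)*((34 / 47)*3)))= 2209 / 561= 3.94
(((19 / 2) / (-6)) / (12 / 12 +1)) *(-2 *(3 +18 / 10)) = 38 / 5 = 7.60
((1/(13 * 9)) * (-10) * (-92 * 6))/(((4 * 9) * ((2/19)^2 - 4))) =-8303/25272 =-0.33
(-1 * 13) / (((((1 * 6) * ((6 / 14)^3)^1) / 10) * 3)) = -91.75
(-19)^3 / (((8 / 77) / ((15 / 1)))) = -7922145 / 8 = -990268.12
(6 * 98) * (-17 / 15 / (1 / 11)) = -36652 / 5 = -7330.40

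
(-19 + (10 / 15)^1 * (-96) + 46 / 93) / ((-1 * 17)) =7673 / 1581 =4.85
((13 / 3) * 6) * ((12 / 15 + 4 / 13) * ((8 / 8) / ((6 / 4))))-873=-4269 / 5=-853.80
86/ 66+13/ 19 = 1.99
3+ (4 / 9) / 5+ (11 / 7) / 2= 2441 / 630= 3.87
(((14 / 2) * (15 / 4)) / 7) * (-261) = -3915 / 4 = -978.75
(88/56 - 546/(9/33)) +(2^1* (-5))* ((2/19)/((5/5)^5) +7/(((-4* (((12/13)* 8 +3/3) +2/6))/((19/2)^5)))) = 88746189247/578816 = 153323.66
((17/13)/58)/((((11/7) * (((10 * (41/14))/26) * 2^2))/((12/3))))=833/65395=0.01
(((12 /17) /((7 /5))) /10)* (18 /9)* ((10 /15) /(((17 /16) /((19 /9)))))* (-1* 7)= -2432 /2601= -0.94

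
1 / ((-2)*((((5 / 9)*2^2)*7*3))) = -3 / 280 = -0.01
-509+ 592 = 83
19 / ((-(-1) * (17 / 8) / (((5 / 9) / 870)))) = 76 / 13311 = 0.01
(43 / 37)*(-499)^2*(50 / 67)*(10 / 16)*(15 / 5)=4015141125 / 9916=404915.40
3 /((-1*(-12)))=1 /4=0.25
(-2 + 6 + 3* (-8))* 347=-6940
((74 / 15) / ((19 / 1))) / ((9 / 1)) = 0.03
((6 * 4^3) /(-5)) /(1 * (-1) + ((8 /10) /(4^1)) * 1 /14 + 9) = -9.58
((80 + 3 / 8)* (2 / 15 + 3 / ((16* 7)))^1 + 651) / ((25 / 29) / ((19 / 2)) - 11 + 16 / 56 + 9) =-4916246257 / 12023040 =-408.90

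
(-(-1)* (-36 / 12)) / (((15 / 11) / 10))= -22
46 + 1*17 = 63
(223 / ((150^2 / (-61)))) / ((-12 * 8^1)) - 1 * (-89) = 192253603 / 2160000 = 89.01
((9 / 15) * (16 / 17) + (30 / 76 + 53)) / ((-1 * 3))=-17.99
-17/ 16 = -1.06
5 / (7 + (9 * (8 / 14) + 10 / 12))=42 / 109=0.39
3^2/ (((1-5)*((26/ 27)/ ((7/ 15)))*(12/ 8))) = -189/ 260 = -0.73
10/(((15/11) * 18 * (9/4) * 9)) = 44/2187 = 0.02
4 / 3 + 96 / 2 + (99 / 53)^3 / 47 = 1038499309 / 20991657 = 49.47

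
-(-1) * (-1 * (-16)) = 16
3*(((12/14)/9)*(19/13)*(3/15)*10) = 76/91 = 0.84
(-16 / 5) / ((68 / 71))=-284 / 85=-3.34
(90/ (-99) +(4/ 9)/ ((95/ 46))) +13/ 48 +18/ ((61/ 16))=39454919/ 9179280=4.30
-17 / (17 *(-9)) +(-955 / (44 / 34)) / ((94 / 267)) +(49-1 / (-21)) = -266684339 / 130284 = -2046.95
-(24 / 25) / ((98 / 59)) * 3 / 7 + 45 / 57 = 88269 / 162925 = 0.54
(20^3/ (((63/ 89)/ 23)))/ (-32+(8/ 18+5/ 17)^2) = -42593976000/ 5154233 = -8263.88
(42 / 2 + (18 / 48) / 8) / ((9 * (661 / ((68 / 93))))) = 7633 / 2950704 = 0.00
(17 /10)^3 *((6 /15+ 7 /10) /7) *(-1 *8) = -54043 /8750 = -6.18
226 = 226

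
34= 34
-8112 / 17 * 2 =-954.35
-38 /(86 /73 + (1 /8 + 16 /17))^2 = -3745476992 /496442961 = -7.54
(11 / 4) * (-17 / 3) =-187 / 12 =-15.58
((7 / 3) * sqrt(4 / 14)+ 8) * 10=10 * sqrt(14) / 3+ 80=92.47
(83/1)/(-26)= -83/26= -3.19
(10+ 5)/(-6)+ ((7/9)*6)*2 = 41/6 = 6.83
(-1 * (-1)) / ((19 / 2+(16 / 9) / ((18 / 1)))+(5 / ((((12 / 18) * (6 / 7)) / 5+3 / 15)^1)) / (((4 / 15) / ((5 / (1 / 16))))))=1782 / 8522105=0.00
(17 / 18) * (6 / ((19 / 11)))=187 / 57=3.28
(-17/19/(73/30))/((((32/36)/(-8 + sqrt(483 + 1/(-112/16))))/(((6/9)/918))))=10/4161 - 65 * sqrt(35)/58254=-0.00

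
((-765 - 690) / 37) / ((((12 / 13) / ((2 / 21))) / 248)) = -781820 / 777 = -1006.20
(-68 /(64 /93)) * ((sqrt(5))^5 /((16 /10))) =-197625 * sqrt(5) /128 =-3452.37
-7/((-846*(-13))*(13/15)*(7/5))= -25/47658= -0.00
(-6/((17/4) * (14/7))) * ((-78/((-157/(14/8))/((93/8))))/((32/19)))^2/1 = -698103230643/27461746688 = -25.42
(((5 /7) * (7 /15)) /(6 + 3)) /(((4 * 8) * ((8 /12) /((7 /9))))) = 7 /5184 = 0.00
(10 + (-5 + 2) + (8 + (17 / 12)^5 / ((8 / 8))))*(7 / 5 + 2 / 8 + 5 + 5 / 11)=147.11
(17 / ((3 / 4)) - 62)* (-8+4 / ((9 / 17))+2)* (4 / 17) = -6608 / 459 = -14.40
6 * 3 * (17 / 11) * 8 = 2448 / 11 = 222.55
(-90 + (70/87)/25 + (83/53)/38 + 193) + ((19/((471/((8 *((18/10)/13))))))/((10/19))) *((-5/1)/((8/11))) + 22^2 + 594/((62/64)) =33248981544247/27715545195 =1199.65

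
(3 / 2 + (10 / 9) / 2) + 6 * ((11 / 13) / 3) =877 / 234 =3.75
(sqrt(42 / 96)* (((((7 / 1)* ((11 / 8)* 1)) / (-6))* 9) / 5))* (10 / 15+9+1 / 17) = -2387* sqrt(7) / 340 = -18.57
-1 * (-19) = 19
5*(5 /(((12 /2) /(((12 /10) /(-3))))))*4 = -20 /3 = -6.67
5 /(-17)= -0.29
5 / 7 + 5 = 40 / 7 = 5.71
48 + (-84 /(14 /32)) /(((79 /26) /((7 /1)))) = -31152 /79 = -394.33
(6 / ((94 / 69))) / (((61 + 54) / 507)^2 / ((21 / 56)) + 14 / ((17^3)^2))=3853018081780101 / 120026983024126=32.10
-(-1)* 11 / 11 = 1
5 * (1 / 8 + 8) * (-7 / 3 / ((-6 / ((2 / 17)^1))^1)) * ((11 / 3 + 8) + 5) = 56875 / 1836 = 30.98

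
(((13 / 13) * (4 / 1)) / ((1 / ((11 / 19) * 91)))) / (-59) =-4004 / 1121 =-3.57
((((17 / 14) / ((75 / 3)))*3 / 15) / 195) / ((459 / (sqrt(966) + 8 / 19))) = 4 / 87530625 + sqrt(966) / 9213750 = 0.00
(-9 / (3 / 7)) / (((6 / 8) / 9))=-252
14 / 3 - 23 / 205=4.55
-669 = -669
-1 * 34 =-34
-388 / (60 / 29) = -2813 / 15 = -187.53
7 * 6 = 42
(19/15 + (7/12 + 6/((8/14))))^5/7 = 919358226007/22400000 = 41042.78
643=643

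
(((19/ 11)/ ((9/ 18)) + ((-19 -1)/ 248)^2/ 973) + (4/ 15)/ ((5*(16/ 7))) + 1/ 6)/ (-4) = -234289647/ 257139575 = -0.91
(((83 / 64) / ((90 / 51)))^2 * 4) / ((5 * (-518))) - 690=-690.00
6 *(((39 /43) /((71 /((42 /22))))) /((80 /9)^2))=0.00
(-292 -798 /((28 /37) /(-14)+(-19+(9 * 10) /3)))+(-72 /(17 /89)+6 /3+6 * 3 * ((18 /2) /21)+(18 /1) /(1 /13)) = -8002468 /16065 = -498.13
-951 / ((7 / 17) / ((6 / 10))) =-48501 / 35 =-1385.74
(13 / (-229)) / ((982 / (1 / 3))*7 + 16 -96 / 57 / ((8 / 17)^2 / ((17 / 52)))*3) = -25688 / 9335402321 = -0.00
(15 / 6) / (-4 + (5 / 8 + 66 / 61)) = -1220 / 1119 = -1.09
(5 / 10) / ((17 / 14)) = 7 / 17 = 0.41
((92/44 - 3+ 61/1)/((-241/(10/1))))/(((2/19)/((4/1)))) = -251180/2651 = -94.75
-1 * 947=-947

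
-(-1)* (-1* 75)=-75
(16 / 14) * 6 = 48 / 7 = 6.86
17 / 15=1.13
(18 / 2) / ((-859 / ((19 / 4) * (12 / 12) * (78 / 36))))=-741 / 6872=-0.11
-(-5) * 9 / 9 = 5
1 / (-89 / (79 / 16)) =-79 / 1424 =-0.06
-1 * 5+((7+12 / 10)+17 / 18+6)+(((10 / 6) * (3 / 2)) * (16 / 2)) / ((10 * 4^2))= 3697 / 360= 10.27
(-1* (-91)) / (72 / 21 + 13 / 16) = 10192 / 475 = 21.46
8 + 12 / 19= 164 / 19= 8.63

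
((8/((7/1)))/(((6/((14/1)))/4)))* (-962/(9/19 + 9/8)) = -4679168/729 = -6418.61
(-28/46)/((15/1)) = -14/345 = -0.04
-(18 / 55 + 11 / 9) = -767 / 495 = -1.55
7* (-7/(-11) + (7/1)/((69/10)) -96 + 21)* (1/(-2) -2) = 974260/759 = 1283.61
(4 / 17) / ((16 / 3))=3 / 68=0.04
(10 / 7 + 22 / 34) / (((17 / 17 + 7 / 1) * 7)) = 247 / 6664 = 0.04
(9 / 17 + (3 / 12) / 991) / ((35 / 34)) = 5099 / 9910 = 0.51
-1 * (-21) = 21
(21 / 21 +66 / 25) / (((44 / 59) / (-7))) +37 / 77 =-259381 / 7700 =-33.69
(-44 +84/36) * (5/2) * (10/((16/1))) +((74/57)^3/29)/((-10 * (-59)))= -1650336461333/25349217840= -65.10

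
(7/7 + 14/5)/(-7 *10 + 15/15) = -19/345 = -0.06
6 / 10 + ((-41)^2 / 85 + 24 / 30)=360 / 17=21.18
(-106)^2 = 11236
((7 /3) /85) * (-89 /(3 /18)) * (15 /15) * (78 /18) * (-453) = 2445898 /85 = 28775.27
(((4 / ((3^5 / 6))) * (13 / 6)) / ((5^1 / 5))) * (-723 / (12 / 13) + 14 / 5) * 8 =-541112 / 405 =-1336.08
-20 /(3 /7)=-140 /3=-46.67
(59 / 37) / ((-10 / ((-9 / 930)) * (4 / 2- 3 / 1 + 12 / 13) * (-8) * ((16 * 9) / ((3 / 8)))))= 767 / 117452800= 0.00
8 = 8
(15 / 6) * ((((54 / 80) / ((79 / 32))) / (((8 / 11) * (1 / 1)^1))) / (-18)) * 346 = -5709 / 316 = -18.07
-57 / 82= -0.70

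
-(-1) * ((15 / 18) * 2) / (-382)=-5 / 1146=-0.00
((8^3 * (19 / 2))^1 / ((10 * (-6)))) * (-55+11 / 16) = 66044 / 15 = 4402.93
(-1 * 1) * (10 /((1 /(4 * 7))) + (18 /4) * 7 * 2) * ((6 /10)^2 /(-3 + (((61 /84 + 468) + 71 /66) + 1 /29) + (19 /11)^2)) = -101101308 /384672875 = -0.26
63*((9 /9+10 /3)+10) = 903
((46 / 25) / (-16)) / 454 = -23 / 90800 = -0.00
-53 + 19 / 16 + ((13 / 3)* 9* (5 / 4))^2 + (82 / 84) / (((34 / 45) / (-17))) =32239 / 14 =2302.79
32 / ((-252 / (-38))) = 304 / 63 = 4.83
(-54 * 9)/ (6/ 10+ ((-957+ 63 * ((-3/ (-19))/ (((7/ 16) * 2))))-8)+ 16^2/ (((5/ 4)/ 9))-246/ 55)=-253935/ 462776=-0.55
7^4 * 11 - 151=26260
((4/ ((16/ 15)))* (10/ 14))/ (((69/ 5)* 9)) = 0.02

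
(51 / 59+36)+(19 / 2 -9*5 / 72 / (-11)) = 241019 / 5192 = 46.42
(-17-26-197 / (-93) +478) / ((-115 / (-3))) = 40652 / 3565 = 11.40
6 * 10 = 60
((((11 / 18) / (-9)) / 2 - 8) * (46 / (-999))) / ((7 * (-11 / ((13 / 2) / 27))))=-778297 / 672922404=-0.00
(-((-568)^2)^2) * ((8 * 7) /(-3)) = 5828829741056 /3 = 1942943247018.67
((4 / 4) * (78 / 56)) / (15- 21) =-0.23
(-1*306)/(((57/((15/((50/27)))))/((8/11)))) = -33048/1045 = -31.62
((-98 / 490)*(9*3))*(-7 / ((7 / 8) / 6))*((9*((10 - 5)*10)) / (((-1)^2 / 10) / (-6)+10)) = 6998400 / 599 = 11683.47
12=12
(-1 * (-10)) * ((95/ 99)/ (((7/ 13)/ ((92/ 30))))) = 113620/ 2079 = 54.65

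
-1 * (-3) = 3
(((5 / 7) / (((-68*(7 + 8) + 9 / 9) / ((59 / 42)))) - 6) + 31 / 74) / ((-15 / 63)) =30937712 / 1319605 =23.44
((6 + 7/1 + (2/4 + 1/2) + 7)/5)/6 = 7/10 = 0.70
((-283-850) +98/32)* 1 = -18079/16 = -1129.94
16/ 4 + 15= 19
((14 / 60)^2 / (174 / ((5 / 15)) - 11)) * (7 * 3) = 49 / 21900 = 0.00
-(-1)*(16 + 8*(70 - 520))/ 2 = -1792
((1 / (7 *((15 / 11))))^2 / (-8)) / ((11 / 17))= -187 / 88200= -0.00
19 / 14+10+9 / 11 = 1875 / 154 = 12.18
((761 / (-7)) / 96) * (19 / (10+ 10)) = -14459 / 13440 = -1.08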